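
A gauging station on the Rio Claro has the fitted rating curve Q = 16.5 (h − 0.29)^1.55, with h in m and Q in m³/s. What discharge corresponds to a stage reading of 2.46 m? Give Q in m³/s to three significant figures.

54.8 m³/s

Q = 16.5 × (2.46 − 0.29)^1.55 = 16.5 × 2.17^1.55 = 54.83 m³/s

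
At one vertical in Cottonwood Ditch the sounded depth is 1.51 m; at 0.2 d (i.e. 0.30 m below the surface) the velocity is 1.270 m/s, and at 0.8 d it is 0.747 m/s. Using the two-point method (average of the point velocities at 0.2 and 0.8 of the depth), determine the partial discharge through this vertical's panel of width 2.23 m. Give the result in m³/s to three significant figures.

v̄ = (1.270 + 0.747) / 2 = 1.009 m/s
q = v̄ × d × w = 1.009 × 1.51 × 2.23 = 3.396 m³/s

3.40 m³/s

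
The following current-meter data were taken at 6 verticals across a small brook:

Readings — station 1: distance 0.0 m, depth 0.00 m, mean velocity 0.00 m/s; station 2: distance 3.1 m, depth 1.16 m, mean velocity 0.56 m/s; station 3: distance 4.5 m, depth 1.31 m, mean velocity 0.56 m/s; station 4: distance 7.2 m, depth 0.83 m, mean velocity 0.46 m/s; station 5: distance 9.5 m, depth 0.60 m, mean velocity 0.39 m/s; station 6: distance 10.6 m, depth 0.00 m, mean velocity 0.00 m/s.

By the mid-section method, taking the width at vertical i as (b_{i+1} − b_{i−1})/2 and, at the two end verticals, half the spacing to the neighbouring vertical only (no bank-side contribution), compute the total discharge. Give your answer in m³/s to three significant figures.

w_2 = (4.5 − 0.0)/2 = 2.25 m; q_2 = 0.56 × 1.16 × 2.25 = 1.462 m³/s
w_3 = (7.2 − 3.1)/2 = 2.05 m; q_3 = 0.56 × 1.31 × 2.05 = 1.504 m³/s
w_4 = (9.5 − 4.5)/2 = 2.5 m; q_4 = 0.46 × 0.83 × 2.5 = 0.9545 m³/s
w_5 = (10.6 − 7.2)/2 = 1.7 m; q_5 = 0.39 × 0.60 × 1.7 = 0.3978 m³/s
Stations 1, 6 contribute zero (depth or velocity is 0).
Q = Σ qᵢ = 4.318 m³/s

4.32 m³/s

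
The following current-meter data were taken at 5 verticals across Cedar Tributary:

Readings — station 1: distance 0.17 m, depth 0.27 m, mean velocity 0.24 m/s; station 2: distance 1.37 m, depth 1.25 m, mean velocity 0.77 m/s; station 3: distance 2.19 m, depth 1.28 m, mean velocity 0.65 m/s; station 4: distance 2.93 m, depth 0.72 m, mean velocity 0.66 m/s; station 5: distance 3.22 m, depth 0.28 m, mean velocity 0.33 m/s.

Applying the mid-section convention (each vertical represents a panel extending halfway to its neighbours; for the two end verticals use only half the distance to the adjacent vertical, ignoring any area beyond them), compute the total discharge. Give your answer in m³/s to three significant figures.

w_1 = (1.37 − 0.17)/2 = 0.6 m; q_1 = 0.24 × 0.27 × 0.6 = 0.03888 m³/s
w_2 = (2.19 − 0.17)/2 = 1.01 m; q_2 = 0.77 × 1.25 × 1.01 = 0.9721 m³/s
w_3 = (2.93 − 1.37)/2 = 0.78 m; q_3 = 0.65 × 1.28 × 0.78 = 0.6490 m³/s
w_4 = (3.22 − 2.19)/2 = 0.515 m; q_4 = 0.66 × 0.72 × 0.515 = 0.2447 m³/s
w_5 = (3.22 − 2.93)/2 = 0.145 m; q_5 = 0.33 × 0.28 × 0.145 = 0.01340 m³/s
Q = Σ qᵢ = 1.918 m³/s

1.92 m³/s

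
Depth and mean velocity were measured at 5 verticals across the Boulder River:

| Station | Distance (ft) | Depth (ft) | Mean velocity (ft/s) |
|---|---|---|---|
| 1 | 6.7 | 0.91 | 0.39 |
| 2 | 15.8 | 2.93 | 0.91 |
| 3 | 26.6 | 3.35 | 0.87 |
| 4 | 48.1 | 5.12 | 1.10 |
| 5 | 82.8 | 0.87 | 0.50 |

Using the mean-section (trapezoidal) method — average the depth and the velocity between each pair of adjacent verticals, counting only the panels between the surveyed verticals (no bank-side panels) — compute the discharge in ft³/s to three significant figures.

214 ft³/s

Panel 1-2: Δb = 9.1 ft, d̄ = (0.91+2.93)/2 = 1.92, v̄ = (0.39+0.91)/2 = 0.65 → q = 9.1×1.92×0.65 = 11.36 ft³/s
Panel 2-3: Δb = 10.8 ft, d̄ = (2.93+3.35)/2 = 3.14, v̄ = (0.91+0.87)/2 = 0.89 → q = 10.8×3.14×0.89 = 30.18 ft³/s
Panel 3-4: Δb = 21.5 ft, d̄ = (3.35+5.12)/2 = 4.235, v̄ = (0.87+1.10)/2 = 0.985 → q = 21.5×4.235×0.985 = 89.69 ft³/s
Panel 4-5: Δb = 34.7 ft, d̄ = (5.12+0.87)/2 = 2.995, v̄ = (1.10+0.50)/2 = 0.8 → q = 34.7×2.995×0.8 = 83.14 ft³/s
Q = Σ q = 214.4 ft³/s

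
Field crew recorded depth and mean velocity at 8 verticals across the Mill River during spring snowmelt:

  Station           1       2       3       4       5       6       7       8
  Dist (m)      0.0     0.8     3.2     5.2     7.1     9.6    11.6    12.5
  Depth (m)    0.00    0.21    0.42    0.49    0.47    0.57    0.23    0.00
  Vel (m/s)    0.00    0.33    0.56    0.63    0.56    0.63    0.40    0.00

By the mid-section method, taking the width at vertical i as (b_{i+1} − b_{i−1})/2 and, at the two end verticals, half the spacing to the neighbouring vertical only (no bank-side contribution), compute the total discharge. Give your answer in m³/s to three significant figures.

2.75 m³/s

w_2 = (3.2 − 0.0)/2 = 1.6 m; q_2 = 0.33 × 0.21 × 1.6 = 0.1109 m³/s
w_3 = (5.2 − 0.8)/2 = 2.2 m; q_3 = 0.56 × 0.42 × 2.2 = 0.5174 m³/s
w_4 = (7.1 − 3.2)/2 = 1.95 m; q_4 = 0.63 × 0.49 × 1.95 = 0.6020 m³/s
w_5 = (9.6 − 5.2)/2 = 2.2 m; q_5 = 0.56 × 0.47 × 2.2 = 0.5790 m³/s
w_6 = (11.6 − 7.1)/2 = 2.25 m; q_6 = 0.63 × 0.57 × 2.25 = 0.8080 m³/s
w_7 = (12.5 − 9.6)/2 = 1.45 m; q_7 = 0.40 × 0.23 × 1.45 = 0.1334 m³/s
Stations 1, 8 contribute zero (depth or velocity is 0).
Q = Σ qᵢ = 2.751 m³/s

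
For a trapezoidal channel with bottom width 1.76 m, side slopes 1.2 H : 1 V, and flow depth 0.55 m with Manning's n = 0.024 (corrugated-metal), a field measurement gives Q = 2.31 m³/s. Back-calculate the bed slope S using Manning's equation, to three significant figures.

A = (b + z·y)·y = (1.76 + 1.2×0.55)×0.55 = 1.331 m²
P = b + 2y√(1+z²) = 1.76 + 2×0.55×√(1+1.2²) = 3.478 m
R = A/P = 1.331/3.478 = 0.3827 m
S = (Q·n / (1·A·R^(2/3)))² = (2.31×0.024 / (1×1.331×0.5271))² = 0.006245

0.00625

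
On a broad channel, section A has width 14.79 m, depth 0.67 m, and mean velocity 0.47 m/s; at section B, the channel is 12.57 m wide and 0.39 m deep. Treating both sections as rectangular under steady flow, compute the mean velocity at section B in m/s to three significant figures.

Q = A₁V₁ = (14.79×0.67) × 0.47 = 4.657 m³/s
A₂ = 12.57 × 0.39 = 4.902 m²
V₂ = Q/A₂ = 4.657/4.902 = 0.9500 m/s

0.950 m/s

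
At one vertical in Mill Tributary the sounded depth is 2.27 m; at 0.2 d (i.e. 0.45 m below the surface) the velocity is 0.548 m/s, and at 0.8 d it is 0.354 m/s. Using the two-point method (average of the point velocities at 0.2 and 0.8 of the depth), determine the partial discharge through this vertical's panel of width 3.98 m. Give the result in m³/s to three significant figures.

v̄ = (0.548 + 0.354) / 2 = 0.4510 m/s
q = v̄ × d × w = 0.4510 × 2.27 × 3.98 = 4.075 m³/s

4.07 m³/s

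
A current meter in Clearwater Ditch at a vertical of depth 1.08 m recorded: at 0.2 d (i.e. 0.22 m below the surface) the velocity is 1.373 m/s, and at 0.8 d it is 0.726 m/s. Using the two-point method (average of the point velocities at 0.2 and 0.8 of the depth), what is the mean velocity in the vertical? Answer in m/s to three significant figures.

v̄ = (1.373 + 0.726) / 2 = 1.050 m/s

1.05 m/s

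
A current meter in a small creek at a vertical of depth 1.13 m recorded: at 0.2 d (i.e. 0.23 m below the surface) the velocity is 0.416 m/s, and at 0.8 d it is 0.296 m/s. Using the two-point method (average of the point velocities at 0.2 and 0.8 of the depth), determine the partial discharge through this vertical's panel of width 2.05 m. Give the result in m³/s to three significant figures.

0.825 m³/s

v̄ = (0.416 + 0.296) / 2 = 0.3560 m/s
q = v̄ × d × w = 0.3560 × 1.13 × 2.05 = 0.8247 m³/s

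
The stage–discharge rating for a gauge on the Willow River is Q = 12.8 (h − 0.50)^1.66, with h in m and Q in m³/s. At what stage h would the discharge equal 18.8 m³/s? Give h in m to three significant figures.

1.76 m

h − h₀ = (Q/C)^(1/b) = (18.8/12.8)^(1/1.66) = 1.261 m
h = 0.50 + 1.261 = 1.761 m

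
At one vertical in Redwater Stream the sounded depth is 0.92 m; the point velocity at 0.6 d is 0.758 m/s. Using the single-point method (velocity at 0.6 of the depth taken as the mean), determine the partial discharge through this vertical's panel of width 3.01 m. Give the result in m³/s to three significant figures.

v̄ = v₀.₆ = 0.758 m/s
q = v̄ × d × w = 0.7580 × 0.92 × 3.01 = 2.099 m³/s

2.10 m³/s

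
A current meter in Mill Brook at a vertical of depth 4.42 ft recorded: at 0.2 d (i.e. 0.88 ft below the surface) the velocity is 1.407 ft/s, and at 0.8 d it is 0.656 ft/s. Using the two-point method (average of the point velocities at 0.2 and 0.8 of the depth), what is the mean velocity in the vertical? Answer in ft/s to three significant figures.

1.03 ft/s

v̄ = (1.407 + 0.656) / 2 = 1.032 ft/s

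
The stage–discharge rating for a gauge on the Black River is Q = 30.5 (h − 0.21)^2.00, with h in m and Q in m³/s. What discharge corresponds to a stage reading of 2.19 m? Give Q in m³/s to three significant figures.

120 m³/s

Q = 30.5 × (2.19 − 0.21)^2.00 = 30.5 × 1.98^2.00 = 119.6 m³/s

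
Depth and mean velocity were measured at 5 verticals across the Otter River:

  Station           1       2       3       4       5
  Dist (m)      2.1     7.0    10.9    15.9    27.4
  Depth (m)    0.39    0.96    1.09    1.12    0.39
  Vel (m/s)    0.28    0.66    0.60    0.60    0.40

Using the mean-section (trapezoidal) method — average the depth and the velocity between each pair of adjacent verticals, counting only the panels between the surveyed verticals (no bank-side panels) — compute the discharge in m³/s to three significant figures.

Panel 1-2: Δb = 4.9 m, d̄ = (0.39+0.96)/2 = 0.675, v̄ = (0.28+0.66)/2 = 0.47 → q = 4.9×0.675×0.47 = 1.555 m³/s
Panel 2-3: Δb = 3.9 m, d̄ = (0.96+1.09)/2 = 1.025, v̄ = (0.66+0.60)/2 = 0.63 → q = 3.9×1.025×0.63 = 2.518 m³/s
Panel 3-4: Δb = 5 m, d̄ = (1.09+1.12)/2 = 1.105, v̄ = (0.60+0.60)/2 = 0.6 → q = 5×1.105×0.6 = 3.315 m³/s
Panel 4-5: Δb = 11.5 m, d̄ = (1.12+0.39)/2 = 0.755, v̄ = (0.60+0.40)/2 = 0.5 → q = 11.5×0.755×0.5 = 4.341 m³/s
Q = Σ q = 11.73 m³/s

11.7 m³/s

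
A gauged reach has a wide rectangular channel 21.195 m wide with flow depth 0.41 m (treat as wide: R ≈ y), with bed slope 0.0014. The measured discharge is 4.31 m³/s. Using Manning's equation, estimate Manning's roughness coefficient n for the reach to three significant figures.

0.0416

A = b·y = 21.195 × 0.41 = 8.690 m²
Wide channel: R ≈ y = 0.41 m
n = (1/Q)·A·R^(2/3)·S^(1/2) = (1/4.31) × 8.690 × 0.5519 × 0.03742 = 0.04164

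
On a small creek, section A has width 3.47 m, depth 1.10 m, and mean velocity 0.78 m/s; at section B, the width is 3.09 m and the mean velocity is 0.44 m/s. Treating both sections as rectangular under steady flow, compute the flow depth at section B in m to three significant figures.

2.19 m

Q = A₁V₁ = (3.47×1.10) × 0.78 = 2.977 m³/s
d₂ = Q/(b₂ V₂) = 2.977/(3.09×0.44) = 2.190 m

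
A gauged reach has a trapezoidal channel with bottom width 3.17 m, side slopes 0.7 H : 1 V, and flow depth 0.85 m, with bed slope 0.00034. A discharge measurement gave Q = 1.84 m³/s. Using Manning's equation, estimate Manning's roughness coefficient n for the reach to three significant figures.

A = (b + z·y)·y = (3.17 + 0.7×0.85)×0.85 = 3.200 m²
P = b + 2y√(1+z²) = 3.17 + 2×0.85×√(1+0.7²) = 5.245 m
R = A/P = 3.200/5.245 = 0.6101 m
n = (1/Q)·A·R^(2/3)·S^(1/2) = (1/1.84) × 3.200 × 0.7194 × 0.01844 = 0.02307

0.0231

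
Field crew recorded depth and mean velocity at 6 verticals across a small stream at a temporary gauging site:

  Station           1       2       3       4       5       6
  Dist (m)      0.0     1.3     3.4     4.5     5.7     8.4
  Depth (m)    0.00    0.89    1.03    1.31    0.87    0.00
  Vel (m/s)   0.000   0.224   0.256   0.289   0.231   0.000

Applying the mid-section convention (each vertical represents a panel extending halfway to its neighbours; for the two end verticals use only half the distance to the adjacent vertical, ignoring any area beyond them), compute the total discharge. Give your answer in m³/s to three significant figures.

1.59 m³/s

w_2 = (3.4 − 0.0)/2 = 1.7 m; q_2 = 0.224 × 0.89 × 1.7 = 0.3389 m³/s
w_3 = (4.5 − 1.3)/2 = 1.6 m; q_3 = 0.256 × 1.03 × 1.6 = 0.4219 m³/s
w_4 = (5.7 − 3.4)/2 = 1.15 m; q_4 = 0.289 × 1.31 × 1.15 = 0.4354 m³/s
w_5 = (8.4 − 4.5)/2 = 1.95 m; q_5 = 0.231 × 0.87 × 1.95 = 0.3919 m³/s
Stations 1, 6 contribute zero (depth or velocity is 0).
Q = Σ qᵢ = 1.588 m³/s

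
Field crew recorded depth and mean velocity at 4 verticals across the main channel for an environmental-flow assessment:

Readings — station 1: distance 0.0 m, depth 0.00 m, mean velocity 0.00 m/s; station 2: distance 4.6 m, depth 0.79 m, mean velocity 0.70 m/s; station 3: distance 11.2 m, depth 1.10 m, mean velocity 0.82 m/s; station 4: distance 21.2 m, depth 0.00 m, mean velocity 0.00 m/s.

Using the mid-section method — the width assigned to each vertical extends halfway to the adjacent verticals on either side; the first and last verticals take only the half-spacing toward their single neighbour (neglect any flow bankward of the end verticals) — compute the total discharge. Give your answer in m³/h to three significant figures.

w_2 = (11.2 − 0.0)/2 = 5.6 m; q_2 = 0.70 × 0.79 × 5.6 = 3.097 m³/s
w_3 = (21.2 − 4.6)/2 = 8.3 m; q_3 = 0.82 × 1.10 × 8.3 = 7.487 m³/s
Stations 1, 4 contribute zero (depth or velocity is 0).
Q = Σ qᵢ = 10.58 m³/s
= 10.58 × 3600 = 38100 m³/h

38100 m³/h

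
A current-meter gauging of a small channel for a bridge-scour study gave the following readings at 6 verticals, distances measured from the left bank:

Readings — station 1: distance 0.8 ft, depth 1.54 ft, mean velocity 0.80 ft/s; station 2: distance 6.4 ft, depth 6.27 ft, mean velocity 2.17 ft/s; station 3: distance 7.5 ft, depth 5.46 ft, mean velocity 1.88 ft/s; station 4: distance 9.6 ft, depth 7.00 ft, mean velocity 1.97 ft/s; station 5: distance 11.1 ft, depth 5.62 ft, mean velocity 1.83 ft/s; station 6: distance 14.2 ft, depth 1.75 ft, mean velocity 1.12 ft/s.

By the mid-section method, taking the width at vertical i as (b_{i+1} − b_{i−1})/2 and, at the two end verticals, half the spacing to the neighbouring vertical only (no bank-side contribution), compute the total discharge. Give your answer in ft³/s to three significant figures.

117 ft³/s

w_1 = (6.4 − 0.8)/2 = 2.8 ft; q_1 = 0.80 × 1.54 × 2.8 = 3.450 ft³/s
w_2 = (7.5 − 0.8)/2 = 3.35 ft; q_2 = 2.17 × 6.27 × 3.35 = 45.58 ft³/s
w_3 = (9.6 − 6.4)/2 = 1.6 ft; q_3 = 1.88 × 5.46 × 1.6 = 16.42 ft³/s
w_4 = (11.1 − 7.5)/2 = 1.8 ft; q_4 = 1.97 × 7.00 × 1.8 = 24.82 ft³/s
w_5 = (14.2 − 9.6)/2 = 2.3 ft; q_5 = 1.83 × 5.62 × 2.3 = 23.65 ft³/s
w_6 = (14.2 − 11.1)/2 = 1.55 ft; q_6 = 1.12 × 1.75 × 1.55 = 3.038 ft³/s
Q = Σ qᵢ = 117.0 ft³/s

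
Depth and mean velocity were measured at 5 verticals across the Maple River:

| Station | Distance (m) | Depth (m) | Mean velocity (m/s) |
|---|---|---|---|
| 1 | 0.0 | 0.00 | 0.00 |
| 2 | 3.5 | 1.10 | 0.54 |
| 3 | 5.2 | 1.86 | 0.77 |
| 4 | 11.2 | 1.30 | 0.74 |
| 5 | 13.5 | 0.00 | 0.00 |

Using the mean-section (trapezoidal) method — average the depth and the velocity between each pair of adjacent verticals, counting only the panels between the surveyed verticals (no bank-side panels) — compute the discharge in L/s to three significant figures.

9880 L/s

Panel 1-2: Δb = 3.5 m, d̄ = (0.00+1.10)/2 = 0.55, v̄ = (0.00+0.54)/2 = 0.27 → q = 3.5×0.55×0.27 = 0.5198 m³/s
Panel 2-3: Δb = 1.7 m, d̄ = (1.10+1.86)/2 = 1.48, v̄ = (0.54+0.77)/2 = 0.655 → q = 1.7×1.48×0.655 = 1.648 m³/s
Panel 3-4: Δb = 6 m, d̄ = (1.86+1.30)/2 = 1.58, v̄ = (0.77+0.74)/2 = 0.755 → q = 6×1.58×0.755 = 7.157 m³/s
Panel 4-5: Δb = 2.3 m, d̄ = (1.30+0.00)/2 = 0.65, v̄ = (0.74+0.00)/2 = 0.37 → q = 2.3×0.65×0.37 = 0.5532 m³/s
Q = Σ q = 9.878 m³/s
= 9.878 × 1000 = 9878 L/s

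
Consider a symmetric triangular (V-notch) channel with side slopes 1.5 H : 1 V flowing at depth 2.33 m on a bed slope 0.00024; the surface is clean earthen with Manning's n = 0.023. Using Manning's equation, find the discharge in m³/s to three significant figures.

A = z·y² = 1.5×2.33² = 8.143 m²
P = 2y√(1+z²) = 2×2.33×√(1+1.5²) = 8.401 m
R = A/P = 8.143/8.401 = 0.9693 m
Q = (1/n)·A·R^(2/3)·S^(1/2) = (1/0.023) × 8.143 × 0.9693^(2/3) × 0.00024^(1/2) = 5.372 m³/s

5.37 m³/s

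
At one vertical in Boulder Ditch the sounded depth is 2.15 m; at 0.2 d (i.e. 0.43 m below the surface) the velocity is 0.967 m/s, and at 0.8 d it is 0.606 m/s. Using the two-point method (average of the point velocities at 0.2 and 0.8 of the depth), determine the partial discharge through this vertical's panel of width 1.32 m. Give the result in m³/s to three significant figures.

v̄ = (0.967 + 0.606) / 2 = 0.7865 m/s
q = v̄ × d × w = 0.7865 × 2.15 × 1.32 = 2.232 m³/s

2.23 m³/s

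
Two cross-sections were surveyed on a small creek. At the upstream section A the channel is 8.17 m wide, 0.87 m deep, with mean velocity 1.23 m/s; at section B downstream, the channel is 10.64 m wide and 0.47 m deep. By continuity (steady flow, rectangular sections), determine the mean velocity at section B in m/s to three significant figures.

1.75 m/s

Q = A₁V₁ = (8.17×0.87) × 1.23 = 8.743 m³/s
A₂ = 10.64 × 0.47 = 5.001 m²
V₂ = Q/A₂ = 8.743/5.001 = 1.748 m/s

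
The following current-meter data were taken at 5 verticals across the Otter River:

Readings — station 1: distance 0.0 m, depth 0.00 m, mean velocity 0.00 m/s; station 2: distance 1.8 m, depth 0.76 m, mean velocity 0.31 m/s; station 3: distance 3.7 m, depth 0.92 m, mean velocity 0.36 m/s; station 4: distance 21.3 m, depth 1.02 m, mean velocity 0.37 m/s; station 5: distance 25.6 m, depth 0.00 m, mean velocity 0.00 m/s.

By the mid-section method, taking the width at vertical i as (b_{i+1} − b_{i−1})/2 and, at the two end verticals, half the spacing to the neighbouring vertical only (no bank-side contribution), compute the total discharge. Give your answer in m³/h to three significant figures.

28100 m³/h

w_2 = (3.7 − 0.0)/2 = 1.85 m; q_2 = 0.31 × 0.76 × 1.85 = 0.4359 m³/s
w_3 = (21.3 − 1.8)/2 = 9.75 m; q_3 = 0.36 × 0.92 × 9.75 = 3.229 m³/s
w_4 = (25.6 − 3.7)/2 = 10.95 m; q_4 = 0.37 × 1.02 × 10.95 = 4.133 m³/s
Stations 1, 5 contribute zero (depth or velocity is 0).
Q = Σ qᵢ = 7.798 m³/s
= 7.798 × 3600 = 28070 m³/h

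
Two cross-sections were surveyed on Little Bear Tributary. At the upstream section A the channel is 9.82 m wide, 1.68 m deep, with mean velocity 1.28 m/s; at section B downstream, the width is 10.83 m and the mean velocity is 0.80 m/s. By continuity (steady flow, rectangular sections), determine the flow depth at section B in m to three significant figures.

Q = A₁V₁ = (9.82×1.68) × 1.28 = 21.12 m³/s
d₂ = Q/(b₂ V₂) = 21.12/(10.83×0.80) = 2.437 m

2.44 m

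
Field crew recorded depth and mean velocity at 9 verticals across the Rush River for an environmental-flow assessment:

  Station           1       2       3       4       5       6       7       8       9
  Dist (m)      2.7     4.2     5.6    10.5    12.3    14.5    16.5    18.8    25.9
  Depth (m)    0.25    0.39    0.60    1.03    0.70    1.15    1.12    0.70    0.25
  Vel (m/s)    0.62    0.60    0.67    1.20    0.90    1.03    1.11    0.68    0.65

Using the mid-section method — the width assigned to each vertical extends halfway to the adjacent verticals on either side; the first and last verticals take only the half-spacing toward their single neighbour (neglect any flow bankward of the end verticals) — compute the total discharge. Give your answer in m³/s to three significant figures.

w_1 = (4.2 − 2.7)/2 = 0.75 m; q_1 = 0.62 × 0.25 × 0.75 = 0.1163 m³/s
w_2 = (5.6 − 2.7)/2 = 1.45 m; q_2 = 0.60 × 0.39 × 1.45 = 0.3393 m³/s
w_3 = (10.5 − 4.2)/2 = 3.15 m; q_3 = 0.67 × 0.60 × 3.15 = 1.266 m³/s
w_4 = (12.3 − 5.6)/2 = 3.35 m; q_4 = 1.20 × 1.03 × 3.35 = 4.141 m³/s
w_5 = (14.5 − 10.5)/2 = 2 m; q_5 = 0.90 × 0.70 × 2 = 1.260 m³/s
w_6 = (16.5 − 12.3)/2 = 2.1 m; q_6 = 1.03 × 1.15 × 2.1 = 2.487 m³/s
w_7 = (18.8 − 14.5)/2 = 2.15 m; q_7 = 1.11 × 1.12 × 2.15 = 2.673 m³/s
w_8 = (25.9 − 16.5)/2 = 4.7 m; q_8 = 0.68 × 0.70 × 4.7 = 2.237 m³/s
w_9 = (25.9 − 18.8)/2 = 3.55 m; q_9 = 0.65 × 0.25 × 3.55 = 0.5769 m³/s
Q = Σ qᵢ = 15.10 m³/s

15.1 m³/s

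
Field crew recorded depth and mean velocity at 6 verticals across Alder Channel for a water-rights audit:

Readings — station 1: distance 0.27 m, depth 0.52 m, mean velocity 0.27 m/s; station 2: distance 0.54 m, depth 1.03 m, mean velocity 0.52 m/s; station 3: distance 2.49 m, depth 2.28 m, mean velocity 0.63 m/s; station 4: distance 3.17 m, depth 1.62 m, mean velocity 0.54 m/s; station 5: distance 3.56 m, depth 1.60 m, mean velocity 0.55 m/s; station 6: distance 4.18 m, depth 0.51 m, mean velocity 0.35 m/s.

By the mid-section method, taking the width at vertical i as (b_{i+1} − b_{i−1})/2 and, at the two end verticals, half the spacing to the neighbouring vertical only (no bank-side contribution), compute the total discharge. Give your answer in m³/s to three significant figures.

w_1 = (0.54 − 0.27)/2 = 0.135 m; q_1 = 0.27 × 0.52 × 0.135 = 0.01895 m³/s
w_2 = (2.49 − 0.27)/2 = 1.11 m; q_2 = 0.52 × 1.03 × 1.11 = 0.5945 m³/s
w_3 = (3.17 − 0.54)/2 = 1.315 m; q_3 = 0.63 × 2.28 × 1.315 = 1.889 m³/s
w_4 = (3.56 − 2.49)/2 = 0.535 m; q_4 = 0.54 × 1.62 × 0.535 = 0.4680 m³/s
w_5 = (4.18 − 3.17)/2 = 0.505 m; q_5 = 0.55 × 1.60 × 0.505 = 0.4444 m³/s
w_6 = (4.18 − 3.56)/2 = 0.31 m; q_6 = 0.35 × 0.51 × 0.31 = 0.05534 m³/s
Q = Σ qᵢ = 3.470 m³/s

3.47 m³/s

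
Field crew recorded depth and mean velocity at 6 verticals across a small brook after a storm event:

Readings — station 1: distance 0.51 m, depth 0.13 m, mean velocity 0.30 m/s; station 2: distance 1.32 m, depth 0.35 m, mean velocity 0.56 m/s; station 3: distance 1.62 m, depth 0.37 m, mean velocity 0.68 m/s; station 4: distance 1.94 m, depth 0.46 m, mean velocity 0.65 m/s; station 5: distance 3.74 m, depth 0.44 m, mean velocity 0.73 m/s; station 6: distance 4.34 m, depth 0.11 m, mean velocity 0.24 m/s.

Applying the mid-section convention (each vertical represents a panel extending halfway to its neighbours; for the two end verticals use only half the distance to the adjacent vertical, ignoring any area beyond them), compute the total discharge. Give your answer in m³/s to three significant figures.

0.913 m³/s

w_1 = (1.32 − 0.51)/2 = 0.405 m; q_1 = 0.30 × 0.13 × 0.405 = 0.01580 m³/s
w_2 = (1.62 − 0.51)/2 = 0.555 m; q_2 = 0.56 × 0.35 × 0.555 = 0.1088 m³/s
w_3 = (1.94 − 1.32)/2 = 0.31 m; q_3 = 0.68 × 0.37 × 0.31 = 0.07800 m³/s
w_4 = (3.74 − 1.62)/2 = 1.06 m; q_4 = 0.65 × 0.46 × 1.06 = 0.3169 m³/s
w_5 = (4.34 − 1.94)/2 = 1.2 m; q_5 = 0.73 × 0.44 × 1.2 = 0.3854 m³/s
w_6 = (4.34 − 3.74)/2 = 0.3 m; q_6 = 0.24 × 0.11 × 0.3 = 0.007920 m³/s
Q = Σ qᵢ = 0.9129 m³/s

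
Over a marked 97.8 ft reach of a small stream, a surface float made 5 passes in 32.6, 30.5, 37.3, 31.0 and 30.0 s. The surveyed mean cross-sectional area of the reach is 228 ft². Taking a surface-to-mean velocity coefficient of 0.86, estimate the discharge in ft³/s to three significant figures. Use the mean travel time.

594 ft³/s

t̄ = (32.6 + 30.5 + 37.3 + 31.0 + 30.0) / 5 = 32.28 s
v_surface = L / t̄ = 97.8 / 32.28 = 3.030 ft/s
v_mean = 0.86 × 3.030 = 2.606 ft/s
Q = A × v_mean = 228 × 2.606 = 594.1 ft³/s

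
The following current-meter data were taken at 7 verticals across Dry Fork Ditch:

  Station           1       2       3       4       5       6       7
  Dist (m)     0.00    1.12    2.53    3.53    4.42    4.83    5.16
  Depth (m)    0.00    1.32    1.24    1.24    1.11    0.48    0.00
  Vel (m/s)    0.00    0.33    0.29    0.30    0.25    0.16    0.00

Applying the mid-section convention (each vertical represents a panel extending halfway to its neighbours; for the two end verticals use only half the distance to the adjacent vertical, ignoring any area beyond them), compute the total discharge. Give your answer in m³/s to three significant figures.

w_2 = (2.53 − 0.00)/2 = 1.265 m; q_2 = 0.33 × 1.32 × 1.265 = 0.5510 m³/s
w_3 = (3.53 − 1.12)/2 = 1.205 m; q_3 = 0.29 × 1.24 × 1.205 = 0.4333 m³/s
w_4 = (4.42 − 2.53)/2 = 0.945 m; q_4 = 0.30 × 1.24 × 0.945 = 0.3515 m³/s
w_5 = (4.83 − 3.53)/2 = 0.65 m; q_5 = 0.25 × 1.11 × 0.65 = 0.1804 m³/s
w_6 = (5.16 − 4.42)/2 = 0.37 m; q_6 = 0.16 × 0.48 × 0.37 = 0.02842 m³/s
Stations 1, 7 contribute zero (depth or velocity is 0).
Q = Σ qᵢ = 1.545 m³/s

1.54 m³/s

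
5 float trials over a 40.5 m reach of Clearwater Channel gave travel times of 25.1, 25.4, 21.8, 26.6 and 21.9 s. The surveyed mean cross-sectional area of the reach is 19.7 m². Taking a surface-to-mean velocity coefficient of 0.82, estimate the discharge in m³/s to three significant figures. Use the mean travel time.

t̄ = (25.1 + 25.4 + 21.8 + 26.6 + 21.9) / 5 = 24.16 s
v_surface = L / t̄ = 40.5 / 24.16 = 1.676 m/s
v_mean = 0.82 × 1.676 = 1.375 m/s
Q = A × v_mean = 19.7 × 1.375 = 27.08 m³/s

27.1 m³/s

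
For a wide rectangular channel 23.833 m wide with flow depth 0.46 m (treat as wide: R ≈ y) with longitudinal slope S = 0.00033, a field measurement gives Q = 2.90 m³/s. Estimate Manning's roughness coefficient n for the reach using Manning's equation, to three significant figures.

A = b·y = 23.833 × 0.46 = 10.96 m²
Wide channel: R ≈ y = 0.46 m
n = (1/Q)·A·R^(2/3)·S^(1/2) = (1/2.90) × 10.96 × 0.5959 × 0.01817 = 0.04092

0.0409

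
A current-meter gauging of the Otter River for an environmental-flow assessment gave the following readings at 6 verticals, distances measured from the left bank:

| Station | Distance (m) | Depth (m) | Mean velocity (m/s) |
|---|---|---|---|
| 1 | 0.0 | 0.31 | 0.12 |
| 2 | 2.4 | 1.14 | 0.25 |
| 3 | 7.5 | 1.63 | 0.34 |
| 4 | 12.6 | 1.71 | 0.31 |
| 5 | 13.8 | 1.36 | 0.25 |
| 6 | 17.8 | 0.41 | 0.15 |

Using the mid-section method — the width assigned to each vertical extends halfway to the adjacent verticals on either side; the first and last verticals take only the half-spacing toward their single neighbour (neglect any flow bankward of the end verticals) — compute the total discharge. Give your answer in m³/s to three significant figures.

6.62 m³/s

w_1 = (2.4 − 0.0)/2 = 1.2 m; q_1 = 0.12 × 0.31 × 1.2 = 0.04464 m³/s
w_2 = (7.5 − 0.0)/2 = 3.75 m; q_2 = 0.25 × 1.14 × 3.75 = 1.069 m³/s
w_3 = (12.6 − 2.4)/2 = 5.1 m; q_3 = 0.34 × 1.63 × 5.1 = 2.826 m³/s
w_4 = (13.8 − 7.5)/2 = 3.15 m; q_4 = 0.31 × 1.71 × 3.15 = 1.670 m³/s
w_5 = (17.8 − 12.6)/2 = 2.6 m; q_5 = 0.25 × 1.36 × 2.6 = 0.8840 m³/s
w_6 = (17.8 − 13.8)/2 = 2 m; q_6 = 0.15 × 0.41 × 2 = 0.1230 m³/s
Q = Σ qᵢ = 6.617 m³/s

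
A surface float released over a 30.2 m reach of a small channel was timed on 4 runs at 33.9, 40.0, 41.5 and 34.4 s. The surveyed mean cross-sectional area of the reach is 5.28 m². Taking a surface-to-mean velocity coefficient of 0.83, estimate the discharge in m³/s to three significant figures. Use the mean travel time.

t̄ = (33.9 + 40.0 + 41.5 + 34.4) / 4 = 37.45 s
v_surface = L / t̄ = 30.2 / 37.45 = 0.8064 m/s
v_mean = 0.83 × 0.8064 = 0.6693 m/s
Q = A × v_mean = 5.28 × 0.6693 = 3.534 m³/s

3.53 m³/s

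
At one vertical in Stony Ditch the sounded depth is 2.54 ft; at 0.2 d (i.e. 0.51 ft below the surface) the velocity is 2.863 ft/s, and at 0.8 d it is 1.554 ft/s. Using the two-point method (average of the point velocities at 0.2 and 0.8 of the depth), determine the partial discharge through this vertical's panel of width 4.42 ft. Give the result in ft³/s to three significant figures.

v̄ = (2.863 + 1.554) / 2 = 2.209 ft/s
q = v̄ × d × w = 2.209 × 2.54 × 4.42 = 24.79 ft³/s

24.8 ft³/s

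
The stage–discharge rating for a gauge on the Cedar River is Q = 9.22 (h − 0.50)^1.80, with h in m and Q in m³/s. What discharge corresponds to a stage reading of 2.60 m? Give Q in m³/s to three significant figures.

Q = 9.22 × (2.60 − 0.50)^1.80 = 9.22 × 2.1^1.80 = 35.05 m³/s

35.1 m³/s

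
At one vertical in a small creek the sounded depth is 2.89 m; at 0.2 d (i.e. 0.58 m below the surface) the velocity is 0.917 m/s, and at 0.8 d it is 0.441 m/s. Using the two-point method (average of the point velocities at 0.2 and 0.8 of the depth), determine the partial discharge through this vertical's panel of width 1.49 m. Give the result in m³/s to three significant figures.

2.92 m³/s

v̄ = (0.917 + 0.441) / 2 = 0.6790 m/s
q = v̄ × d × w = 0.6790 × 2.89 × 1.49 = 2.924 m³/s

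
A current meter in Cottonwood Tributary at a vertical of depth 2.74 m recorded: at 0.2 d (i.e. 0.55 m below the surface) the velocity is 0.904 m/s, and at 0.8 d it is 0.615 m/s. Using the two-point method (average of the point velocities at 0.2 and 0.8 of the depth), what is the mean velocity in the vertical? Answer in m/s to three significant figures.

0.760 m/s

v̄ = (0.904 + 0.615) / 2 = 0.7595 m/s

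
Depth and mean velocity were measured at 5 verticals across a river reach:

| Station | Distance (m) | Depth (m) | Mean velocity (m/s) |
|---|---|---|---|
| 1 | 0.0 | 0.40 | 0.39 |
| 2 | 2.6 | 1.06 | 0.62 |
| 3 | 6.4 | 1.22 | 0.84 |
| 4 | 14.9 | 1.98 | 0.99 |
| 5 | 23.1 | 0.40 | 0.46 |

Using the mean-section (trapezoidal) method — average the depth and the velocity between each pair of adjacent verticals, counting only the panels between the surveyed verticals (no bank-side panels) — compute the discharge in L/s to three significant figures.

23600 L/s

Panel 1-2: Δb = 2.6 m, d̄ = (0.40+1.06)/2 = 0.73, v̄ = (0.39+0.62)/2 = 0.505 → q = 2.6×0.73×0.505 = 0.9585 m³/s
Panel 2-3: Δb = 3.8 m, d̄ = (1.06+1.22)/2 = 1.14, v̄ = (0.62+0.84)/2 = 0.73 → q = 3.8×1.14×0.73 = 3.162 m³/s
Panel 3-4: Δb = 8.5 m, d̄ = (1.22+1.98)/2 = 1.6, v̄ = (0.84+0.99)/2 = 0.915 → q = 8.5×1.6×0.915 = 12.44 m³/s
Panel 4-5: Δb = 8.2 m, d̄ = (1.98+0.40)/2 = 1.19, v̄ = (0.99+0.46)/2 = 0.725 → q = 8.2×1.19×0.725 = 7.075 m³/s
Q = Σ q = 23.64 m³/s
= 23.64 × 1000 = 23640 L/s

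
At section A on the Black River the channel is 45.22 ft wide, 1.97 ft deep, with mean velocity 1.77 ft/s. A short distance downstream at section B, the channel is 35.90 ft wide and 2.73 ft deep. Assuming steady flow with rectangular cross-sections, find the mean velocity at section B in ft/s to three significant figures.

Q = A₁V₁ = (45.22×1.97) × 1.77 = 157.7 ft³/s
A₂ = 35.90 × 2.73 = 98.01 ft²
V₂ = Q/A₂ = 157.7/98.01 = 1.609 ft/s

1.61 ft/s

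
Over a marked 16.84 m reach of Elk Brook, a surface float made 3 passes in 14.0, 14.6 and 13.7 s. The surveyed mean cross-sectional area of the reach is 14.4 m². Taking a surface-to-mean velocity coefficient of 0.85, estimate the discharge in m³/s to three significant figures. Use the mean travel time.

14.6 m³/s

t̄ = (14.0 + 14.6 + 13.7) / 3 = 14.1 s
v_surface = L / t̄ = 16.84 / 14.1 = 1.194 m/s
v_mean = 0.85 × 1.194 = 1.015 m/s
Q = A × v_mean = 14.4 × 1.015 = 14.62 m³/s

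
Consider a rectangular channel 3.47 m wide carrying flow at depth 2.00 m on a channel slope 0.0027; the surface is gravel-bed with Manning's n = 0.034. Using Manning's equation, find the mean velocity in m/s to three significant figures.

A = b·y = 3.47 × 2.00 = 6.940 m²
P = b + 2y = 3.47 + 2×2.00 = 7.470 m
R = A/P = 6.940/7.470 = 0.9290 m
Q = (1/n)·A·R^(2/3)·S^(1/2) = (1/0.034) × 6.940 × 0.9290^(2/3) × 0.0027^(1/2) = 10.10 m³/s
V = Q/A = 10.10/6.940 = 1.455 m/s

1.46 m/s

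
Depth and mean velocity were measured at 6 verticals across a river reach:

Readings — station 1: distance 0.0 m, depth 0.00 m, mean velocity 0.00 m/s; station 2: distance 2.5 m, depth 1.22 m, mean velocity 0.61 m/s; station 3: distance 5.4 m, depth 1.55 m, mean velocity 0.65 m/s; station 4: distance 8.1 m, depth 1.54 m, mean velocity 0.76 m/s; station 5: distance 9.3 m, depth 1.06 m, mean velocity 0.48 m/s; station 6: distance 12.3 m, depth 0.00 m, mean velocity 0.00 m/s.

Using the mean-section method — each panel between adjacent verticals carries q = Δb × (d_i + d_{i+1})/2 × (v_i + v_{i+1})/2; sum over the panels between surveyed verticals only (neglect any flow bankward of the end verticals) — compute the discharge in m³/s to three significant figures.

Panel 1-2: Δb = 2.5 m, d̄ = (0.00+1.22)/2 = 0.61, v̄ = (0.00+0.61)/2 = 0.305 → q = 2.5×0.61×0.305 = 0.4651 m³/s
Panel 2-3: Δb = 2.9 m, d̄ = (1.22+1.55)/2 = 1.385, v̄ = (0.61+0.65)/2 = 0.63 → q = 2.9×1.385×0.63 = 2.530 m³/s
Panel 3-4: Δb = 2.7 m, d̄ = (1.55+1.54)/2 = 1.545, v̄ = (0.65+0.76)/2 = 0.705 → q = 2.7×1.545×0.705 = 2.941 m³/s
Panel 4-5: Δb = 1.2 m, d̄ = (1.54+1.06)/2 = 1.3, v̄ = (0.76+0.48)/2 = 0.62 → q = 1.2×1.3×0.62 = 0.9672 m³/s
Panel 5-6: Δb = 3 m, d̄ = (1.06+0.00)/2 = 0.53, v̄ = (0.48+0.00)/2 = 0.24 → q = 3×0.53×0.24 = 0.3816 m³/s
Q = Σ q = 7.285 m³/s

7.29 m³/s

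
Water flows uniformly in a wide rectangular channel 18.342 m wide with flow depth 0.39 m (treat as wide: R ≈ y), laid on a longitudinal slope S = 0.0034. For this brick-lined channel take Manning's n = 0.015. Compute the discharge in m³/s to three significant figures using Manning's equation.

A = b·y = 18.342 × 0.39 = 7.153 m²
Wide channel: R ≈ y = 0.39 m
Q = (1/n)·A·R^(2/3)·S^(1/2) = (1/0.015) × 7.153 × 0.3900^(2/3) × 0.0034^(1/2) = 14.84 m³/s

14.8 m³/s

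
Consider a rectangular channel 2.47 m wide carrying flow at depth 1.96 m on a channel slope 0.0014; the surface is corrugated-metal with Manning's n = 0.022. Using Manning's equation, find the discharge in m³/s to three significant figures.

6.84 m³/s

A = b·y = 2.47 × 1.96 = 4.841 m²
P = b + 2y = 2.47 + 2×1.96 = 6.390 m
R = A/P = 4.841/6.390 = 0.7576 m
Q = (1/n)·A·R^(2/3)·S^(1/2) = (1/0.022) × 4.841 × 0.7576^(2/3) × 0.0014^(1/2) = 6.843 m³/s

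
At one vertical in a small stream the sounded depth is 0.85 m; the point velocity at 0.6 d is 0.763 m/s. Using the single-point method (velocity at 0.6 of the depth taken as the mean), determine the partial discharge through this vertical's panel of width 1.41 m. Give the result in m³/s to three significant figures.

0.914 m³/s

v̄ = v₀.₆ = 0.763 m/s
q = v̄ × d × w = 0.7630 × 0.85 × 1.41 = 0.9145 m³/s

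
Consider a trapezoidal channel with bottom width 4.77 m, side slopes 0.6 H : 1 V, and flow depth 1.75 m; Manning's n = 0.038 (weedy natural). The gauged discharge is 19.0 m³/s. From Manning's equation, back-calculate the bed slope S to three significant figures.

0.00417

A = (b + z·y)·y = (4.77 + 0.6×1.75)×1.75 = 10.19 m²
P = b + 2y√(1+z²) = 4.77 + 2×1.75×√(1+0.6²) = 8.852 m
R = A/P = 10.19/8.852 = 1.151 m
S = (Q·n / (1·A·R^(2/3)))² = (19.0×0.038 / (1×10.19×1.098))² = 0.004168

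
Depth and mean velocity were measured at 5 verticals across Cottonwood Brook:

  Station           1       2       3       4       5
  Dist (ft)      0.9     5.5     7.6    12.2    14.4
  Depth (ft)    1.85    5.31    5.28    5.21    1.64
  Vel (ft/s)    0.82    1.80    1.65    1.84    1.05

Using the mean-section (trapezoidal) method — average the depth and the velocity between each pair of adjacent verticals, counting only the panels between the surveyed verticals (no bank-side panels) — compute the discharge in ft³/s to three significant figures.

Panel 1-2: Δb = 4.6 ft, d̄ = (1.85+5.31)/2 = 3.58, v̄ = (0.82+1.80)/2 = 1.31 → q = 4.6×3.58×1.31 = 21.57 ft³/s
Panel 2-3: Δb = 2.1 ft, d̄ = (5.31+5.28)/2 = 5.295, v̄ = (1.80+1.65)/2 = 1.725 → q = 2.1×5.295×1.725 = 19.18 ft³/s
Panel 3-4: Δb = 4.6 ft, d̄ = (5.28+5.21)/2 = 5.245, v̄ = (1.65+1.84)/2 = 1.745 → q = 4.6×5.245×1.745 = 42.10 ft³/s
Panel 4-5: Δb = 2.2 ft, d̄ = (5.21+1.64)/2 = 3.425, v̄ = (1.84+1.05)/2 = 1.445 → q = 2.2×3.425×1.445 = 10.89 ft³/s
Q = Σ q = 93.74 ft³/s

93.7 ft³/s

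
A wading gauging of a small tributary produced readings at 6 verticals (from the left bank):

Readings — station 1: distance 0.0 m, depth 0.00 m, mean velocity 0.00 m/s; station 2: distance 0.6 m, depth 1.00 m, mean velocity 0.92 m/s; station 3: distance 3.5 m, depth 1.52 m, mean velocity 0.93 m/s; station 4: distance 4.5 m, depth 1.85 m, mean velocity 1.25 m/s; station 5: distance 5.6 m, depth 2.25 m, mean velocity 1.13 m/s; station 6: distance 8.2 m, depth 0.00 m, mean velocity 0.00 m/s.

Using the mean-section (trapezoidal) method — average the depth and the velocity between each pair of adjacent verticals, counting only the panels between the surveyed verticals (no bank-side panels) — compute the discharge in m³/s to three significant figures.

Panel 1-2: Δb = 0.6 m, d̄ = (0.00+1.00)/2 = 0.5, v̄ = (0.00+0.92)/2 = 0.46 → q = 0.6×0.5×0.46 = 0.1380 m³/s
Panel 2-3: Δb = 2.9 m, d̄ = (1.00+1.52)/2 = 1.26, v̄ = (0.92+0.93)/2 = 0.925 → q = 2.9×1.26×0.925 = 3.380 m³/s
Panel 3-4: Δb = 1 m, d̄ = (1.52+1.85)/2 = 1.685, v̄ = (0.93+1.25)/2 = 1.09 → q = 1×1.685×1.09 = 1.837 m³/s
Panel 4-5: Δb = 1.1 m, d̄ = (1.85+2.25)/2 = 2.05, v̄ = (1.25+1.13)/2 = 1.19 → q = 1.1×2.05×1.19 = 2.683 m³/s
Panel 5-6: Δb = 2.6 m, d̄ = (2.25+0.00)/2 = 1.125, v̄ = (1.13+0.00)/2 = 0.565 → q = 2.6×1.125×0.565 = 1.653 m³/s
Q = Σ q = 9.691 m³/s

9.69 m³/s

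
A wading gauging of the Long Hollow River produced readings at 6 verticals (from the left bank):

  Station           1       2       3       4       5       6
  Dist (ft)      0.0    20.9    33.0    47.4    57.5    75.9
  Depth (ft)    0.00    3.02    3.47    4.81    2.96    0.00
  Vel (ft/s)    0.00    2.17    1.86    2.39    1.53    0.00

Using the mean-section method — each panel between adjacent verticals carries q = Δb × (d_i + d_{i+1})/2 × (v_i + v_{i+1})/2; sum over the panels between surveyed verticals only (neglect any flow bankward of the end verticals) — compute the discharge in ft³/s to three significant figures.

338 ft³/s

Panel 1-2: Δb = 20.9 ft, d̄ = (0.00+3.02)/2 = 1.51, v̄ = (0.00+2.17)/2 = 1.085 → q = 20.9×1.51×1.085 = 34.24 ft³/s
Panel 2-3: Δb = 12.1 ft, d̄ = (3.02+3.47)/2 = 3.245, v̄ = (2.17+1.86)/2 = 2.015 → q = 12.1×3.245×2.015 = 79.12 ft³/s
Panel 3-4: Δb = 14.4 ft, d̄ = (3.47+4.81)/2 = 4.14, v̄ = (1.86+2.39)/2 = 2.125 → q = 14.4×4.14×2.125 = 126.7 ft³/s
Panel 4-5: Δb = 10.1 ft, d̄ = (4.81+2.96)/2 = 3.885, v̄ = (2.39+1.53)/2 = 1.96 → q = 10.1×3.885×1.96 = 76.91 ft³/s
Panel 5-6: Δb = 18.4 ft, d̄ = (2.96+0.00)/2 = 1.48, v̄ = (1.53+0.00)/2 = 0.765 → q = 18.4×1.48×0.765 = 20.83 ft³/s
Q = Σ q = 337.8 ft³/s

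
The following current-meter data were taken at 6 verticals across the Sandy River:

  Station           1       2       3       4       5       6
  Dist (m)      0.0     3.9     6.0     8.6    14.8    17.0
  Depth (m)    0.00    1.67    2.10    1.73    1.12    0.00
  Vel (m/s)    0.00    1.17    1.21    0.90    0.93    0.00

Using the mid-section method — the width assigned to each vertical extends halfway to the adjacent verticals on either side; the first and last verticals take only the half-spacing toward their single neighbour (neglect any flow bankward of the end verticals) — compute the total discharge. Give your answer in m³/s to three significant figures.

23.1 m³/s

w_2 = (6.0 − 0.0)/2 = 3 m; q_2 = 1.17 × 1.67 × 3 = 5.862 m³/s
w_3 = (8.6 − 3.9)/2 = 2.35 m; q_3 = 1.21 × 2.10 × 2.35 = 5.971 m³/s
w_4 = (14.8 − 6.0)/2 = 4.4 m; q_4 = 0.90 × 1.73 × 4.4 = 6.851 m³/s
w_5 = (17.0 − 8.6)/2 = 4.2 m; q_5 = 0.93 × 1.12 × 4.2 = 4.375 m³/s
Stations 1, 6 contribute zero (depth or velocity is 0).
Q = Σ qᵢ = 23.06 m³/s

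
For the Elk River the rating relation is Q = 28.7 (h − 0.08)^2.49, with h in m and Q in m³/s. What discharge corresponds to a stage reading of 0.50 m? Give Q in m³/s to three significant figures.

3.31 m³/s

Q = 28.7 × (0.50 − 0.08)^2.49 = 28.7 × 0.42^2.49 = 3.310 m³/s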